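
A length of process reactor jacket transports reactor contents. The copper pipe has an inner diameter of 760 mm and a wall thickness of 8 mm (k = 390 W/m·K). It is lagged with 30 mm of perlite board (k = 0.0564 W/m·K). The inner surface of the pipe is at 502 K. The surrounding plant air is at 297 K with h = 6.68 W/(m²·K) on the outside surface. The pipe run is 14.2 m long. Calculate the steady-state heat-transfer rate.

Per-layer cylindrical resistances, series-summed:
R_copper pipe wall = ln(388/380)/(2π×390×14.2) = 5.987×10^-7 K/W
R_perlite board = ln(418/388)/(2π×0.0564×14.2) = 0.0148 K/W
R_outer film = 1/(h_o·2πr_oL) = 1/(6.68×2π×0.418×14.2) = 0.004014 K/W
R_total = 0.01881 K/W
Q = ΔT/R_total = 205/0.01881

Q ≈ 10900 W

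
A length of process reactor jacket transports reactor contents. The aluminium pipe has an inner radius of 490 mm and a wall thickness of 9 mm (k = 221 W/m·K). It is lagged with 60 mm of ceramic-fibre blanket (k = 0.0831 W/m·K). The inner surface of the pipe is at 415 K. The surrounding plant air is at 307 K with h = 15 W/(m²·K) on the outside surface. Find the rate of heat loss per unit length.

q′ ≈ 457 W/m

Cylindrical conduction, so R = ln(r₂/r₁)/(2πkL) per layer, in series:
R_aluminium pipe wall = ln(499/490)/(2π×221×1) = 1.311×10^-5 K/W
R_ceramic-fibre blanket = ln(559/499)/(2π×0.0831×1) = 0.2175 K/W
R_outer film = 1/(h_o·2πr_oL) = 1/(15×2π×0.559×1) = 0.01898 K/W
R_total = 0.2365 K/W
Q = ΔT/R_total = 108/0.2365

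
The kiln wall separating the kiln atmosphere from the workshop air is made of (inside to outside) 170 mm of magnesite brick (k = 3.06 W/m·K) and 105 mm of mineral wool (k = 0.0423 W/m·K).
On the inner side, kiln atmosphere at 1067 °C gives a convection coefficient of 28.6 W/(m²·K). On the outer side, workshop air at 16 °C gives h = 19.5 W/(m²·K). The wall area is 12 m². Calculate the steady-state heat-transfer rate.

Using the resistance-network approach (series):
R_inner film = 1/(h_i·A) = 1/(28.6×12) = 0.002914 K/W
R_magnesite brick = L/(kA) = 0.17/(3.06×12) = 0.00463 K/W
R_mineral wool = L/(kA) = 0.105/(0.0423×12) = 0.2069 K/W
R_outer film = 1/(h_o·A) = 1/(19.5×12) = 0.004274 K/W
R_total = 0.2187 K/W
Q = ΔT / R_total = 1051 / 0.2187

Q ≈ 4810 W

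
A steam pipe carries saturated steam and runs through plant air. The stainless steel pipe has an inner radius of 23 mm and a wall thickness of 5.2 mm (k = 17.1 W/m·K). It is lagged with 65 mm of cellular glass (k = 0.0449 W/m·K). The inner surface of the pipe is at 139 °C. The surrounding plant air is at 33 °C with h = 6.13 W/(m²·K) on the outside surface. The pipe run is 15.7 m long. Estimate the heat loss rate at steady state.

Per-layer cylindrical resistances, series-summed:
R_stainless steel pipe wall = ln(28.2/23)/(2π×17.1×15.7) = 1.208×10^-4 K/W
R_cellular glass = ln(93.2/28.2)/(2π×0.0449×15.7) = 0.2699 K/W
R_outer film = 1/(h_o·2πr_oL) = 1/(6.13×2π×0.0932×15.7) = 0.01774 K/W
R_total = 0.2878 K/W
Q = ΔT/R_total = 106/0.2878

Q ≈ 368 W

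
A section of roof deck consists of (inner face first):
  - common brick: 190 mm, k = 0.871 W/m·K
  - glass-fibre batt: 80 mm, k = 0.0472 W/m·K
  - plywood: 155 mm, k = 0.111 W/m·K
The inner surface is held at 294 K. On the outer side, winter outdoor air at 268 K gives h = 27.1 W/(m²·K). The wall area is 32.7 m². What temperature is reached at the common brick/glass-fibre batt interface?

Treating each layer as a thermal resistance in series:
R_common brick = L/(kA) = 0.19/(0.871×32.7) = 0.006671 K/W
R_glass-fibre batt = L/(kA) = 0.08/(0.0472×32.7) = 0.05183 K/W
R_plywood = L/(kA) = 0.155/(0.111×32.7) = 0.0427 K/W
R_outer film = 1/(h_o·A) = 1/(27.1×32.7) = 0.001128 K/W
R_total = 0.1023 K/W;  Q = ΔT/R_total = 26/0.1023 = 254.1 W
T_interface = T_inner − Q·ΣR(inner→interface) = 294 − 254×0.006671

T ≈ 292 K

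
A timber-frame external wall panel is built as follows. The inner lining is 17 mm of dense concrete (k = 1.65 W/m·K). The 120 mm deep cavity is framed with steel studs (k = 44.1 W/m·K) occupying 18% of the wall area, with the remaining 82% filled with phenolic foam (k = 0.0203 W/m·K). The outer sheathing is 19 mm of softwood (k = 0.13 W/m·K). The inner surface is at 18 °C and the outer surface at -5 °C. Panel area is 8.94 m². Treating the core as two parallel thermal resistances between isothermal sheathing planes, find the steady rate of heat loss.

Q ≈ 1200 W

Sheathing layers in series; stud and cavity paths in parallel between them.
R_inner = 0.017/(1.65×8.94) = 0.001152 K/W
R_stud  = 0.12/(44.1×0.18×8.94) = 0.001691 K/W
R_cav   = 0.12/(0.0203×0.82×8.94) = 0.8064 K/W
1/R_core = 1/R_stud + 1/R_cav → R_core = 0.001687 K/W
R_outer = 0.019/(0.13×8.94) = 0.01635 K/W
R_total = 0.01919 K/W
Q = ΔT/R_total = 23/0.01919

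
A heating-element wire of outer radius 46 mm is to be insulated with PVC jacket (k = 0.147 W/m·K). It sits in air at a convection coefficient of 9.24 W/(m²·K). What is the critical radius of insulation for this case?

r_cr ≈ 15.9 mm

For a cylinder r_cr = k/h = 0.147/9.24
r_cr = 15.9 mm; since the bare radius (46 mm) is above r_cr, any added insulation will reduce heat loss.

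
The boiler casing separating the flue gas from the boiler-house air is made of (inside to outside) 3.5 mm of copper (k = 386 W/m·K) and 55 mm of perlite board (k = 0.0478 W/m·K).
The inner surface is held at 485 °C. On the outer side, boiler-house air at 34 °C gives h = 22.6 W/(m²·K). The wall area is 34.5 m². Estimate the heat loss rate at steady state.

Q ≈ 13000 W

Using the resistance-network approach (series):
R_copper = L/(kA) = 0.0035/(386×34.5) = 2.628×10^-7 K/W
R_perlite board = L/(kA) = 0.055/(0.0478×34.5) = 0.03335 K/W
R_outer film = 1/(h_o·A) = 1/(22.6×34.5) = 0.001283 K/W
R_total = 0.03463 K/W
Q = ΔT / R_total = 451 / 0.03463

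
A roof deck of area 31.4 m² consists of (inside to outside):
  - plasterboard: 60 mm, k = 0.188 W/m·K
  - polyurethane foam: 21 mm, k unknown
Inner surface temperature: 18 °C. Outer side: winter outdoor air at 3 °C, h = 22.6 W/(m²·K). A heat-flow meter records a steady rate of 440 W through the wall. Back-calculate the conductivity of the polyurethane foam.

Using the resistance-network approach (series):
R_plasterboard = L/(kA) = 0.06/(0.188×31.4) = 0.01016 K/W
R_outer film = 1/(h_o·A) = 1/(22.6×31.4) = 0.001409 K/W
Sum of known resistances R_other = 0.01157 K/W
Total R = ΔT/Q = 15/440 = 0.03409 K/W
R_polyurethane foam = R_total − R_other = 0.02252 K/W
k = L/(R·A) = 0.021/(0.02252×31.4)

k ≈ 0.0297 W/(m·K)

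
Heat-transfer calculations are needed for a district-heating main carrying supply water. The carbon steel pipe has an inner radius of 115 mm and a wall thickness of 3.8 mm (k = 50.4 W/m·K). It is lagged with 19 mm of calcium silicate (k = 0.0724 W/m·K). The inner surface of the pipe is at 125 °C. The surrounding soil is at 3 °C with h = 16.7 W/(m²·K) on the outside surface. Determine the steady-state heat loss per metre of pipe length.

Per-layer cylindrical resistances, series-summed:
R_carbon steel pipe wall = ln(118.8/115)/(2π×50.4×1) = 1.027×10^-4 K/W
R_calcium silicate = ln(137.8/118.8)/(2π×0.0724×1) = 0.3261 K/W
R_outer film = 1/(h_o·2πr_oL) = 1/(16.7×2π×0.1378×1) = 0.06916 K/W
R_total = 0.3954 K/W
Q = ΔT/R_total = 122/0.3954

q′ ≈ 309 W/m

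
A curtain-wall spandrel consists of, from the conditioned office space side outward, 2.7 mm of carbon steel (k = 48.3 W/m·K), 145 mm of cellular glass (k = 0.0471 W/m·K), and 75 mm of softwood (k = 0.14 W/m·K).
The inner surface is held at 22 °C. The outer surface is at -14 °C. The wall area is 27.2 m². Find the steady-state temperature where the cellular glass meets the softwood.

T ≈ -8.66 °C

Using the resistance-network approach (series):
R_carbon steel = L/(kA) = 0.0027/(48.3×27.2) = 2.055×10^-6 K/W
R_cellular glass = L/(kA) = 0.145/(0.0471×27.2) = 0.1132 K/W
R_softwood = L/(kA) = 0.075/(0.14×27.2) = 0.0197 K/W
R_total = 0.1329 K/W;  Q = ΔT/R_total = 36/0.1329 = 270.9 W
T_interface = T_inner − Q·ΣR(inner→interface) = 22 − 271×0.1132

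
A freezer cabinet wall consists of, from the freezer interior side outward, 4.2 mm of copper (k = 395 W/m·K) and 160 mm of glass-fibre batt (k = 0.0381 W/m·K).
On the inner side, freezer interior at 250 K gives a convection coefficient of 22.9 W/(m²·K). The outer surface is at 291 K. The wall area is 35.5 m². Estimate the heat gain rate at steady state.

Thermal resistances in series:
R_inner film = 1/(h_i·A) = 1/(22.9×35.5) = 0.00123 K/W
R_copper = L/(kA) = 0.0042/(395×35.5) = 2.995×10^-7 K/W
R_glass-fibre batt = L/(kA) = 0.16/(0.0381×35.5) = 0.1183 K/W
R_total = 0.1195 K/W
Q = ΔT / R_total = 41 / 0.1195

Q ≈ 343 W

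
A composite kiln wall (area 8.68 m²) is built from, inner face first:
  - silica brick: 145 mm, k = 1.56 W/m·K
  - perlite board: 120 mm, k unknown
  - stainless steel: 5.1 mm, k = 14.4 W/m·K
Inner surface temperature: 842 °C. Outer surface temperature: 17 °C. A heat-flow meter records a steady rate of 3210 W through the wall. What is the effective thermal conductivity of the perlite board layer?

k ≈ 0.0561 W/(m·K)

Using the resistance-network approach (series):
R_silica brick = L/(kA) = 0.145/(1.56×8.68) = 0.01071 K/W
R_stainless steel = L/(kA) = 0.0051/(14.4×8.68) = 4.08×10^-5 K/W
Sum of known resistances R_other = 0.01075 K/W
Total R = ΔT/Q = 825/3210 = 0.257 K/W
R_perlite board = R_total − R_other = 0.2463 K/W
k = L/(R·A) = 0.12/(0.2463×8.68)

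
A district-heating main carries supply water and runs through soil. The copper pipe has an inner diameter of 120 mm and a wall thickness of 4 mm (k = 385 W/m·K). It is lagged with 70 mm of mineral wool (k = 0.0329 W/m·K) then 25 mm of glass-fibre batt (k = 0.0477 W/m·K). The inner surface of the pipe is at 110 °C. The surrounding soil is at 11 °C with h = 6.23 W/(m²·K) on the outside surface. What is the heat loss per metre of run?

Per-layer cylindrical resistances, series-summed:
R_copper pipe wall = ln(64/60)/(2π×385×1) = 2.668×10^-5 K/W
R_mineral wool = ln(134/64)/(2π×0.0329×1) = 3.575 K/W
R_glass-fibre batt = ln(159/134)/(2π×0.0477×1) = 0.5708 K/W
R_outer film = 1/(h_o·2πr_oL) = 1/(6.23×2π×0.159×1) = 0.1607 K/W
R_total = 4.306 K/W
Q = ΔT/R_total = 99/4.306

q′ ≈ 23 W/m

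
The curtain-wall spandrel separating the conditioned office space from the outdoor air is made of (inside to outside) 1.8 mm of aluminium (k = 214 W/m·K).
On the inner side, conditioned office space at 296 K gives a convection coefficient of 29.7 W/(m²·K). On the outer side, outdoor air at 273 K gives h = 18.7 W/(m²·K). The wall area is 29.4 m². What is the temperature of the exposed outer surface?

Thermal resistances in series:
R_inner film = 1/(h_i·A) = 1/(29.7×29.4) = 0.001145 K/W
R_aluminium = L/(kA) = 0.0018/(214×29.4) = 2.861×10^-7 K/W
R_outer film = 1/(h_o·A) = 1/(18.7×29.4) = 0.001819 K/W
R_total = 0.002964 K/W;  Q = ΔT/R_total = 23/0.002964 = 7759 W
T_interface = T_inner − Q·ΣR(inner→interface) = 296 − 7760×0.001146

T ≈ 287 K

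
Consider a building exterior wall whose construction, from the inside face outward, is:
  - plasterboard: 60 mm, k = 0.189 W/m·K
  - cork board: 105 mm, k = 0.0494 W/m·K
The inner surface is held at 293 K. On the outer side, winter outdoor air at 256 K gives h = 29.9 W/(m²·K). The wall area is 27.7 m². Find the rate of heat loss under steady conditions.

Q ≈ 414 W

Model the wall as resistances in series:
R_plasterboard = L/(kA) = 0.06/(0.189×27.7) = 0.01146 K/W
R_cork board = L/(kA) = 0.105/(0.0494×27.7) = 0.07673 K/W
R_outer film = 1/(h_o·A) = 1/(29.9×27.7) = 0.001207 K/W
R_total = 0.0894 K/W
Q = ΔT / R_total = 37 / 0.0894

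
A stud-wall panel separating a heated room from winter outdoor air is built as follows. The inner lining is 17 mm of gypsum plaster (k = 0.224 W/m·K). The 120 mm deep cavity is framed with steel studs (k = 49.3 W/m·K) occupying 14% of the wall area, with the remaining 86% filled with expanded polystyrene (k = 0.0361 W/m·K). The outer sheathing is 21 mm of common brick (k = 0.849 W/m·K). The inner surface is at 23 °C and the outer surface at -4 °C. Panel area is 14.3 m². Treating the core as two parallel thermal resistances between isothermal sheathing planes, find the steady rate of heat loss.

Sheathing layers in series; stud and cavity paths in parallel between them.
R_inner = 0.017/(0.224×14.3) = 0.005307 K/W
R_stud  = 0.12/(49.3×0.14×14.3) = 0.001216 K/W
R_cav   = 0.12/(0.0361×0.86×14.3) = 0.2703 K/W
1/R_core = 1/R_stud + 1/R_cav → R_core = 0.00121 K/W
R_outer = 0.021/(0.849×14.3) = 0.00173 K/W
R_total = 0.008247 K/W
Q = ΔT/R_total = 27/0.008247

Q ≈ 3270 W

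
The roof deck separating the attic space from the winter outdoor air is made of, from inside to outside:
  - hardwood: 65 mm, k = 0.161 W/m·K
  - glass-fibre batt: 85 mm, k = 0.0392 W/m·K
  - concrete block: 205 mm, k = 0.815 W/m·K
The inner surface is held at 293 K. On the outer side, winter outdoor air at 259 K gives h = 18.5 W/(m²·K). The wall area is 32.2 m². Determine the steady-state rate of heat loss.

Q ≈ 380 W

Using the resistance-network approach (series):
R_hardwood = L/(kA) = 0.065/(0.161×32.2) = 0.01254 K/W
R_glass-fibre batt = L/(kA) = 0.085/(0.0392×32.2) = 0.06734 K/W
R_concrete block = L/(kA) = 0.205/(0.815×32.2) = 0.007812 K/W
R_outer film = 1/(h_o·A) = 1/(18.5×32.2) = 0.001679 K/W
R_total = 0.08937 K/W
Q = ΔT / R_total = 34 / 0.08937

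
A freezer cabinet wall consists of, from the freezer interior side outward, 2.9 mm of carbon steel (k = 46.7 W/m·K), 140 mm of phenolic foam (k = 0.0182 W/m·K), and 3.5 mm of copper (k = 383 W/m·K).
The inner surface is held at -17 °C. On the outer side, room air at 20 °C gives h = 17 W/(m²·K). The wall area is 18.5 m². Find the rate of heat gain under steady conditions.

Q ≈ 88.3 W

Series thermal resistances:
R_carbon steel = L/(kA) = 0.0029/(46.7×18.5) = 3.357×10^-6 K/W
R_phenolic foam = L/(kA) = 0.14/(0.0182×18.5) = 0.4158 K/W
R_copper = L/(kA) = 0.0035/(383×18.5) = 4.94×10^-7 K/W
R_outer film = 1/(h_o·A) = 1/(17×18.5) = 0.00318 K/W
R_total = 0.419 K/W
Q = ΔT / R_total = 37 / 0.419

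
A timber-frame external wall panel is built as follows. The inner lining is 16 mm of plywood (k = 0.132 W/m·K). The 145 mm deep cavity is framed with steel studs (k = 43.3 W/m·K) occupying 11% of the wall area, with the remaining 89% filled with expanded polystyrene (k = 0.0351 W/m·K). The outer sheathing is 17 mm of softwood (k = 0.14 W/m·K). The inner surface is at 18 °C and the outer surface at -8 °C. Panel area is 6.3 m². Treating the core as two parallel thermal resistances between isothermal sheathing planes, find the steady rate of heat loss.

Q ≈ 600 W

Sheathing layers in series; stud and cavity paths in parallel between them.
R_inner = 0.016/(0.132×6.3) = 0.01924 K/W
R_stud  = 0.145/(43.3×0.11×6.3) = 0.004832 K/W
R_cav   = 0.145/(0.0351×0.89×6.3) = 0.7368 K/W
1/R_core = 1/R_stud + 1/R_cav → R_core = 0.004801 K/W
R_outer = 0.017/(0.14×6.3) = 0.01927 K/W
R_total = 0.04332 K/W
Q = ΔT/R_total = 26/0.04332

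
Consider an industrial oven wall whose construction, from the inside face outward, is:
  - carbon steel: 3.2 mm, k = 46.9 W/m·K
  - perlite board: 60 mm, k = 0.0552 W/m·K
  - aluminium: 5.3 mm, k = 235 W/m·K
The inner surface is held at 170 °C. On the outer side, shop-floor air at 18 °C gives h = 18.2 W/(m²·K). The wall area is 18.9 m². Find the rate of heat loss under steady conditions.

Q ≈ 2520 W

Using the resistance-network approach (series):
R_carbon steel = L/(kA) = 0.0032/(46.9×18.9) = 3.61×10^-6 K/W
R_perlite board = L/(kA) = 0.06/(0.0552×18.9) = 0.05751 K/W
R_aluminium = L/(kA) = 0.0053/(235×18.9) = 1.193×10^-6 K/W
R_outer film = 1/(h_o·A) = 1/(18.2×18.9) = 0.002907 K/W
R_total = 0.06042 K/W
Q = ΔT / R_total = 152 / 0.06042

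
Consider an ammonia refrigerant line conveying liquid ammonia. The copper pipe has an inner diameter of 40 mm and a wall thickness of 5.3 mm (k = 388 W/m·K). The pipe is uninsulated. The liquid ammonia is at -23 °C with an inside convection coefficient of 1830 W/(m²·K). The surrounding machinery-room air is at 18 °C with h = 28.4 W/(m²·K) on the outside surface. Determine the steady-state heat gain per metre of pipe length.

Treating each annulus and film as a series resistance:
R_inner film = 1/(h_i·2πr₁L) = 1/(1830×2π×0.02×1) = 0.004348 K/W
R_copper pipe wall = ln(25.3/20)/(2π×388×1) = 9.642×10^-5 K/W
R_outer film = 1/(h_o·2πr_oL) = 1/(28.4×2π×0.0253×1) = 0.2215 K/W
R_total = 0.2259 K/W
Q = ΔT/R_total = 41/0.2259

q′ ≈ 181 W/m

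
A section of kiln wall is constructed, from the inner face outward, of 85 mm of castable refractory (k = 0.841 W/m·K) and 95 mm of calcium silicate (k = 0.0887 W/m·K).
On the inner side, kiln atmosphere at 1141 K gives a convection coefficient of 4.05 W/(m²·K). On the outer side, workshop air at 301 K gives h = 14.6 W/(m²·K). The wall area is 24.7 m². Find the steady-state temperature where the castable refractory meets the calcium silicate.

Series thermal resistances:
R_inner film = 1/(h_i·A) = 1/(4.05×24.7) = 0.009997 K/W
R_castable refractory = L/(kA) = 0.085/(0.841×24.7) = 0.004092 K/W
R_calcium silicate = L/(kA) = 0.095/(0.0887×24.7) = 0.04336 K/W
R_outer film = 1/(h_o·A) = 1/(14.6×24.7) = 0.002773 K/W
R_total = 0.06022 K/W;  Q = ΔT/R_total = 840/0.06022 = 13950 W
T_interface = T_inner − Q·ΣR(inner→interface) = 1141 − 13900×0.01409

T ≈ 944 K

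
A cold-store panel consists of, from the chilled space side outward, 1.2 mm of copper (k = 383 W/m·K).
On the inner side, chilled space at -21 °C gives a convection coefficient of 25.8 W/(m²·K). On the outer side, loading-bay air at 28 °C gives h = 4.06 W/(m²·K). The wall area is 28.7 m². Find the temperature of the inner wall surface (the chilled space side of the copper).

T ≈ -14.3 °C

Model the wall as resistances in series:
R_inner film = 1/(h_i·A) = 1/(25.8×28.7) = 0.001351 K/W
R_copper = L/(kA) = 0.0012/(383×28.7) = 1.092×10^-7 K/W
R_outer film = 1/(h_o·A) = 1/(4.06×28.7) = 0.008582 K/W
R_total = 0.009933 K/W;  Q = ΔT/R_total = 49/0.009933 = 4933 W
T_interface = T_inner + Q·ΣR(inner→interface) = -21 + 4930×0.001351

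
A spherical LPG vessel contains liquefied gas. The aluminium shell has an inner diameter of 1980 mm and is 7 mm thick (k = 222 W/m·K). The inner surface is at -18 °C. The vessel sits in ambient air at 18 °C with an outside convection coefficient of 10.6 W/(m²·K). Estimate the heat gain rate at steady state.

Q ≈ 4760 W

Radial (spherical) resistances in series:
R_aluminium shell = (1/0.99 − 1/0.997)/(4π×222) = 2.542×10^-6 K/W
R_outer film = 1/(h·4πr_o²) = 1/(10.6×4π×0.997²) = 0.007553 K/W
R_total = 0.007555 K/W
Q = ΔT/R_total = 36/0.007555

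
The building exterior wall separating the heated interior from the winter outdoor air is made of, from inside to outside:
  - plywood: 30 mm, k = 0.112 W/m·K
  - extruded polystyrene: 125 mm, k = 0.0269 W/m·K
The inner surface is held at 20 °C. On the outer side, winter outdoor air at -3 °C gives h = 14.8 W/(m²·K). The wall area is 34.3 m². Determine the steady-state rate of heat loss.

Q ≈ 158 W

Model the wall as resistances in series:
R_plywood = L/(kA) = 0.03/(0.112×34.3) = 0.007809 K/W
R_extruded polystyrene = L/(kA) = 0.125/(0.0269×34.3) = 0.1355 K/W
R_outer film = 1/(h_o·A) = 1/(14.8×34.3) = 0.00197 K/W
R_total = 0.1453 K/W
Q = ΔT / R_total = 23 / 0.1453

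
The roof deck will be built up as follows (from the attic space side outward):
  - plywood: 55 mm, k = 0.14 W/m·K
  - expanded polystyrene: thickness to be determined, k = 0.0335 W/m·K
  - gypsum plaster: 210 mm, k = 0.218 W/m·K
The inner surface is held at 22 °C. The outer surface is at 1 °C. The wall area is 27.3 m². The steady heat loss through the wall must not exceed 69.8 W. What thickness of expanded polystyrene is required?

L ≈ 230 mm

Using the resistance-network approach (series):
R_plywood = L/(kA) = 0.055/(0.14×27.3) = 0.01439 K/W
R_gypsum plaster = L/(kA) = 0.21/(0.218×27.3) = 0.03529 K/W
Sum of the known resistances R_other = 0.04968 K/W
Required total resistance R_tot = ΔT/Q_allow = 21/69.8 = 0.3009 K/W
R_expanded polystyrene = R_tot − R_other = 0.2512 K/W
L = R·k·A = 0.2512×0.0335×27.3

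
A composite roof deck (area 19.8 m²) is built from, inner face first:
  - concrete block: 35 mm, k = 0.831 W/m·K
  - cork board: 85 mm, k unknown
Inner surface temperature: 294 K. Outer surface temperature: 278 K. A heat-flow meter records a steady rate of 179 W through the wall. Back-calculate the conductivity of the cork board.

Using the resistance-network approach (series):
R_concrete block = L/(kA) = 0.035/(0.831×19.8) = 0.002127 K/W
Sum of known resistances R_other = 0.002127 K/W
Total R = ΔT/Q = 16/179 = 0.08939 K/W
R_cork board = R_total − R_other = 0.08726 K/W
k = L/(R·A) = 0.085/(0.08726×19.8)

k ≈ 0.0492 W/(m·K)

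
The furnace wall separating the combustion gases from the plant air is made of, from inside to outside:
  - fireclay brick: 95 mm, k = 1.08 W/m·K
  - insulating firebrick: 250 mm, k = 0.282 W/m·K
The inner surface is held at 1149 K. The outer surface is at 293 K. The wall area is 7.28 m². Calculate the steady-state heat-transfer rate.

Using the resistance-network approach (series):
R_fireclay brick = L/(kA) = 0.095/(1.08×7.28) = 0.01208 K/W
R_insulating firebrick = L/(kA) = 0.25/(0.282×7.28) = 0.1218 K/W
R_total = 0.1339 K/W
Q = ΔT / R_total = 856 / 0.1339

Q ≈ 6390 W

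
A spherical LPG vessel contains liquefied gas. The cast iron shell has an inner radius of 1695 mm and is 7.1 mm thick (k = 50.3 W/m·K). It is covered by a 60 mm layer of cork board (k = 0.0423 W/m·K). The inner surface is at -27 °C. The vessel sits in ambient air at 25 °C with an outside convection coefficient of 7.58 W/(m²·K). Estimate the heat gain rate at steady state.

Q ≈ 1270 W

Radial (spherical) resistances in series:
R_cast iron shell = (1/1.695 − 1/1.7021)/(4π×50.3) = 3.893×10^-6 K/W
R_cork board = (1/1.7021 − 1/1.7621)/(4π×0.0423) = 0.03763 K/W
R_outer film = 1/(h·4πr_o²) = 1/(7.58×4π×1.7621²) = 0.003381 K/W
R_total = 0.04102 K/W
Q = ΔT/R_total = 52/0.04102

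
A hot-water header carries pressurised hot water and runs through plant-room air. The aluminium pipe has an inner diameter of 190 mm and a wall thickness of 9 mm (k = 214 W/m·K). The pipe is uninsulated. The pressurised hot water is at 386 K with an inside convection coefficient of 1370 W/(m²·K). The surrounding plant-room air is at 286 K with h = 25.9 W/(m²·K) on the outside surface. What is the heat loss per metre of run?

Treating each annulus and film as a series resistance:
R_inner film = 1/(h_i·2πr₁L) = 1/(1370×2π×0.095×1) = 0.001223 K/W
R_aluminium pipe wall = ln(104/95)/(2π×214×1) = 6.732×10^-5 K/W
R_outer film = 1/(h_o·2πr_oL) = 1/(25.9×2π×0.104×1) = 0.05909 K/W
R_total = 0.06038 K/W
Q = ΔT/R_total = 100/0.06038

q′ ≈ 1660 W/m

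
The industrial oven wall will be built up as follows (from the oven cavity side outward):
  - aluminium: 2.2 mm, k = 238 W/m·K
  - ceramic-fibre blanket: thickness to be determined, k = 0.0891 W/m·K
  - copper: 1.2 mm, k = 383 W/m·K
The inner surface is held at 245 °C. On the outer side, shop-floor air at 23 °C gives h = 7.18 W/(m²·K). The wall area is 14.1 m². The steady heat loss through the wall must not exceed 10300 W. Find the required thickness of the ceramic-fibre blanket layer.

L ≈ 14.7 mm

Thermal resistances in series:
R_aluminium = L/(kA) = 0.0022/(238×14.1) = 6.556×10^-7 K/W
R_copper = L/(kA) = 0.0012/(383×14.1) = 2.222×10^-7 K/W
R_outer film = 1/(h_o·A) = 1/(7.18×14.1) = 0.009878 K/W
Sum of the known resistances R_other = 0.009879 K/W
Required total resistance R_tot = ΔT/Q_allow = 222/10300 = 0.02155 K/W
R_ceramic-fibre blanket = R_tot − R_other = 0.01167 K/W
L = R·k·A = 0.01167×0.0891×14.1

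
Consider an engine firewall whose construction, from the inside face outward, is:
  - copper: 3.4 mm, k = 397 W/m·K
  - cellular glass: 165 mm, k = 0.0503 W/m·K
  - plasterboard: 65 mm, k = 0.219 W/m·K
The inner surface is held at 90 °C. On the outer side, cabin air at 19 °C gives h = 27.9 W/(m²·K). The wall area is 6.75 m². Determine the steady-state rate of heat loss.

Thermal resistances in series:
R_copper = L/(kA) = 0.0034/(397×6.75) = 1.269×10^-6 K/W
R_cellular glass = L/(kA) = 0.165/(0.0503×6.75) = 0.486 K/W
R_plasterboard = L/(kA) = 0.065/(0.219×6.75) = 0.04397 K/W
R_outer film = 1/(h_o·A) = 1/(27.9×6.75) = 0.00531 K/W
R_total = 0.5353 K/W
Q = ΔT / R_total = 71 / 0.5353

Q ≈ 133 W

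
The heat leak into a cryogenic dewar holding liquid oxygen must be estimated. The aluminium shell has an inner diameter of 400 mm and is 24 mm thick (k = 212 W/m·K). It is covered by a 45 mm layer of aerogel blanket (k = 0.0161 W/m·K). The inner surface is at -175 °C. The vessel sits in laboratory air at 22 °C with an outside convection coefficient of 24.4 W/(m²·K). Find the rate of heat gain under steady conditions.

Q ≈ 52.7 W

Spherical conduction: R = (1/r_in − 1/r_out)/(4πk) per layer; series-sum.
R_aluminium shell = (1/0.2 − 1/0.224)/(4π×212) = 2.011×10^-4 K/W
R_aerogel blanket = (1/0.224 − 1/0.269)/(4π×0.0161) = 3.691 K/W
R_outer film = 1/(h·4πr_o²) = 1/(24.4×4π×0.269²) = 0.04507 K/W
R_total = 3.737 K/W
Q = ΔT/R_total = 197/3.737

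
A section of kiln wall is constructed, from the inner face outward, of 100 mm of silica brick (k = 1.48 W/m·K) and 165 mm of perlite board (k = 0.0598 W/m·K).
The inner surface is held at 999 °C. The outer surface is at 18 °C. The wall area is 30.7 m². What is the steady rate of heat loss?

Thermal resistances in series:
R_silica brick = L/(kA) = 0.1/(1.48×30.7) = 0.002201 K/W
R_perlite board = L/(kA) = 0.165/(0.0598×30.7) = 0.08988 K/W
R_total = 0.09208 K/W
Q = ΔT / R_total = 981 / 0.09208

Q ≈ 10700 W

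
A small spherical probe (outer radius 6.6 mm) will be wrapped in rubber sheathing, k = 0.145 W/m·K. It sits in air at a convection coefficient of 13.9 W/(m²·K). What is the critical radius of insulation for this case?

For a sphere r_cr = 2k/h = 2×0.145/13.9
r_cr = 20.9 mm; since the bare radius (6.6 mm) is below r_cr, adding a thin layer of insulation will *increase* heat loss.

r_cr ≈ 20.9 mm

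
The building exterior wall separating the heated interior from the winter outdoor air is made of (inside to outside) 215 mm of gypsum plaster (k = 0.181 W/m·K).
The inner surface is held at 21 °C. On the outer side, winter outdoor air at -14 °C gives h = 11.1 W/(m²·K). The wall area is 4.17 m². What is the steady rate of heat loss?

Q ≈ 114 W

Model the wall as resistances in series:
R_gypsum plaster = L/(kA) = 0.215/(0.181×4.17) = 0.2849 K/W
R_outer film = 1/(h_o·A) = 1/(11.1×4.17) = 0.0216 K/W
R_total = 0.3065 K/W
Q = ΔT / R_total = 35 / 0.3065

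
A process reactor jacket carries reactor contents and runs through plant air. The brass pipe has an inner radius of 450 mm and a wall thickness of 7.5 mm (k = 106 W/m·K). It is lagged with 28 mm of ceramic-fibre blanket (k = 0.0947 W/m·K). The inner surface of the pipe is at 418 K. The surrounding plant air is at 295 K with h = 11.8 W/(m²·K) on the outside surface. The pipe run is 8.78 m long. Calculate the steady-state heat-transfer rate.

Radial resistances (cylindrical: R_cond = ln(r_o/r_i)/(2πkL), R_conv = 1/(h·2πrL)):
R_brass pipe wall = ln(457.5/450)/(2π×106×8.78) = 2.827×10^-6 K/W
R_ceramic-fibre blanket = ln(485.5/457.5)/(2π×0.0947×8.78) = 0.01137 K/W
R_outer film = 1/(h_o·2πr_oL) = 1/(11.8×2π×0.4855×8.78) = 0.003164 K/W
R_total = 0.01454 K/W
Q = ΔT/R_total = 123/0.01454

Q ≈ 8460 W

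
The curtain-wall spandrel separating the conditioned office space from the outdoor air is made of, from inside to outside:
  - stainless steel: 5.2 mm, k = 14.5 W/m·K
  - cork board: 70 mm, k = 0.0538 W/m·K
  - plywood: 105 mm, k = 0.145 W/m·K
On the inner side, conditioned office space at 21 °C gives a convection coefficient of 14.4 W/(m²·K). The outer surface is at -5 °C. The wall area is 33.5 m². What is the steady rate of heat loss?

Model the wall as resistances in series:
R_inner film = 1/(h_i·A) = 1/(14.4×33.5) = 0.002073 K/W
R_stainless steel = L/(kA) = 0.0052/(14.5×33.5) = 1.071×10^-5 K/W
R_cork board = L/(kA) = 0.07/(0.0538×33.5) = 0.03884 K/W
R_plywood = L/(kA) = 0.105/(0.145×33.5) = 0.02162 K/W
R_total = 0.06254 K/W
Q = ΔT / R_total = 26 / 0.06254

Q ≈ 416 W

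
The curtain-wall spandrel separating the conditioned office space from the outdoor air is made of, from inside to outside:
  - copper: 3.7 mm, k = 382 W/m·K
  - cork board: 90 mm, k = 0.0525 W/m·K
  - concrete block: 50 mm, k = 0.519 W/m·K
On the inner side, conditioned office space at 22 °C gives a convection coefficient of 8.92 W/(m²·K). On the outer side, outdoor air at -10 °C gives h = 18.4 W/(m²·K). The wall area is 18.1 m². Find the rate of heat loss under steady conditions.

Q ≈ 293 W

Series thermal resistances:
R_inner film = 1/(h_i·A) = 1/(8.92×18.1) = 0.006194 K/W
R_copper = L/(kA) = 0.0037/(382×18.1) = 5.351×10^-7 K/W
R_cork board = L/(kA) = 0.09/(0.0525×18.1) = 0.09471 K/W
R_concrete block = L/(kA) = 0.05/(0.519×18.1) = 0.005323 K/W
R_outer film = 1/(h_o·A) = 1/(18.4×18.1) = 0.003003 K/W
R_total = 0.1092 K/W
Q = ΔT / R_total = 32 / 0.1092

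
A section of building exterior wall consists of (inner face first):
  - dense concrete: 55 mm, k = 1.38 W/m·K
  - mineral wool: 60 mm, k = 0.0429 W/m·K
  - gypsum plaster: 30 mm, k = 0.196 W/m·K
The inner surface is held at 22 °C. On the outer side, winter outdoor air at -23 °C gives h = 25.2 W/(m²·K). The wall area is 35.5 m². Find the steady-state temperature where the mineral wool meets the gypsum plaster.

Series thermal resistances:
R_dense concrete = L/(kA) = 0.055/(1.38×35.5) = 0.001123 K/W
R_mineral wool = L/(kA) = 0.06/(0.0429×35.5) = 0.0394 K/W
R_gypsum plaster = L/(kA) = 0.03/(0.196×35.5) = 0.004312 K/W
R_outer film = 1/(h_o·A) = 1/(25.2×35.5) = 0.001118 K/W
R_total = 0.04595 K/W;  Q = ΔT/R_total = 45/0.04595 = 979.3 W
T_interface = T_inner − Q·ΣR(inner→interface) = 22 − 979×0.04052

T ≈ -17.7 °C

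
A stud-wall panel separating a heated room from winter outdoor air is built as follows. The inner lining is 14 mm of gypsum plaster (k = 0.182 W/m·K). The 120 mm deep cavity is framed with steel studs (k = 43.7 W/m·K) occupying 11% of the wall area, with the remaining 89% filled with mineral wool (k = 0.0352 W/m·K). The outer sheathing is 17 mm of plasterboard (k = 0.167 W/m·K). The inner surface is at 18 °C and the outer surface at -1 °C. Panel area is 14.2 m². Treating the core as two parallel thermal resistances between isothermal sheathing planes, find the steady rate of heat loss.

Sheathing layers in series; stud and cavity paths in parallel between them.
R_inner = 0.014/(0.182×14.2) = 0.005417 K/W
R_stud  = 0.12/(43.7×0.11×14.2) = 0.001758 K/W
R_cav   = 0.12/(0.0352×0.89×14.2) = 0.2697 K/W
1/R_core = 1/R_stud + 1/R_cav → R_core = 0.001747 K/W
R_outer = 0.017/(0.167×14.2) = 0.007169 K/W
R_total = 0.01433 K/W
Q = ΔT/R_total = 19/0.01433

Q ≈ 1330 W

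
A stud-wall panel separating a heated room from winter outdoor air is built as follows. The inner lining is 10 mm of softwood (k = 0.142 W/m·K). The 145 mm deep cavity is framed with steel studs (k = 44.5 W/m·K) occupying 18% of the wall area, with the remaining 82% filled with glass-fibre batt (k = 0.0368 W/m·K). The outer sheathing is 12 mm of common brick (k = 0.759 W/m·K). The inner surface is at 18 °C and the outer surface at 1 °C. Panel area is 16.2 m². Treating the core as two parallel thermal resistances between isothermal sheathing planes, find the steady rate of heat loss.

Sheathing layers in series; stud and cavity paths in parallel between them.
R_inner = 0.01/(0.142×16.2) = 0.004347 K/W
R_stud  = 0.145/(44.5×0.18×16.2) = 0.001117 K/W
R_cav   = 0.145/(0.0368×0.82×16.2) = 0.2966 K/W
1/R_core = 1/R_stud + 1/R_cav → R_core = 0.001113 K/W
R_outer = 0.012/(0.759×16.2) = 9.759×10^-4 K/W
R_total = 0.006436 K/W
Q = ΔT/R_total = 17/0.006436

Q ≈ 2640 W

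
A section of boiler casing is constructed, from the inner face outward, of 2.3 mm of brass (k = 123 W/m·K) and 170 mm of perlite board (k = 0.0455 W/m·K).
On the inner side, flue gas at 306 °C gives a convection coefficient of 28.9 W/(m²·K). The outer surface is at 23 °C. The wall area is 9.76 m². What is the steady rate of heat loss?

Model the wall as resistances in series:
R_inner film = 1/(h_i·A) = 1/(28.9×9.76) = 0.003545 K/W
R_brass = L/(kA) = 0.0023/(123×9.76) = 1.916×10^-6 K/W
R_perlite board = L/(kA) = 0.17/(0.0455×9.76) = 0.3828 K/W
R_total = 0.3864 K/W
Q = ΔT / R_total = 283 / 0.3864

Q ≈ 732 W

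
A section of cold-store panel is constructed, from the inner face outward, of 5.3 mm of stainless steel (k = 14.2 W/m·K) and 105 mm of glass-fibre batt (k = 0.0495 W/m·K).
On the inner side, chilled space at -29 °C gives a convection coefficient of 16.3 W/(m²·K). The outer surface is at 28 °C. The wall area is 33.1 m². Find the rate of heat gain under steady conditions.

Q ≈ 864 W

Using the resistance-network approach (series):
R_inner film = 1/(h_i·A) = 1/(16.3×33.1) = 0.001853 K/W
R_stainless steel = L/(kA) = 0.0053/(14.2×33.1) = 1.128×10^-5 K/W
R_glass-fibre batt = L/(kA) = 0.105/(0.0495×33.1) = 0.06408 K/W
R_total = 0.06595 K/W
Q = ΔT / R_total = 57 / 0.06595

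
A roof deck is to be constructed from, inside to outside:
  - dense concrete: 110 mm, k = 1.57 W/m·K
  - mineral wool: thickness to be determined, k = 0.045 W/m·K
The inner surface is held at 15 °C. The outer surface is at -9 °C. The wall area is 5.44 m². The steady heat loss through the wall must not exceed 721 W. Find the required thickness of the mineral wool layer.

L ≈ 5 mm

Model the wall as resistances in series:
R_dense concrete = L/(kA) = 0.11/(1.57×5.44) = 0.01288 K/W
Sum of the known resistances R_other = 0.01288 K/W
Required total resistance R_tot = ΔT/Q_allow = 24/721 = 0.03329 K/W
R_mineral wool = R_tot − R_other = 0.02041 K/W
L = R·k·A = 0.02041×0.045×5.44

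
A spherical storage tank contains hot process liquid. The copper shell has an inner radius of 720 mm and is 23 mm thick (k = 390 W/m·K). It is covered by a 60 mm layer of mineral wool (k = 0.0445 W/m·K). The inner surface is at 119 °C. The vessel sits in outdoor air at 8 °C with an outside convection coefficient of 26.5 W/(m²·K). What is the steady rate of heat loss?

Q ≈ 602 W

Spherical conduction: R = (1/r_in − 1/r_out)/(4πk) per layer; series-sum.
R_copper shell = (1/0.72 − 1/0.743)/(4π×390) = 8.773×10^-6 K/W
R_mineral wool = (1/0.743 − 1/0.803)/(4π×0.0445) = 0.1798 K/W
R_outer film = 1/(h·4πr_o²) = 1/(26.5×4π×0.803²) = 0.004657 K/W
R_total = 0.1845 K/W
Q = ΔT/R_total = 111/0.1845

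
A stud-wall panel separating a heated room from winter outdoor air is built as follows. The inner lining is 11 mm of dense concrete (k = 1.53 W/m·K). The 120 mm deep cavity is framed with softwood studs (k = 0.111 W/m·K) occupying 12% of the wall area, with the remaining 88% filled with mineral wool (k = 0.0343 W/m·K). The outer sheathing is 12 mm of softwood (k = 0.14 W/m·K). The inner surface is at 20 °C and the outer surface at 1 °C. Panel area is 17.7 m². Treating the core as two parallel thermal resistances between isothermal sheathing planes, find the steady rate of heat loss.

Q ≈ 118 W

Sheathing layers in series; stud and cavity paths in parallel between them.
R_inner = 0.011/(1.53×17.7) = 4.062×10^-4 K/W
R_stud  = 0.12/(0.111×0.12×17.7) = 0.509 K/W
R_cav   = 0.12/(0.0343×0.88×17.7) = 0.2246 K/W
1/R_core = 1/R_stud + 1/R_cav → R_core = 0.1558 K/W
R_outer = 0.012/(0.14×17.7) = 0.004843 K/W
R_total = 0.1611 K/W
Q = ΔT/R_total = 19/0.1611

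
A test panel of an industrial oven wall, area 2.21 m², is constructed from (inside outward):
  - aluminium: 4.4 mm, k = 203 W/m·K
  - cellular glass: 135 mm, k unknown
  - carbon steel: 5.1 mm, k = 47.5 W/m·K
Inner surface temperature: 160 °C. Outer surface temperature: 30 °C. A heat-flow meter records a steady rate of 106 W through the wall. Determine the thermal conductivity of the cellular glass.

k ≈ 0.0498 W/(m·K)

Thermal resistances in series:
R_aluminium = L/(kA) = 0.0044/(203×2.21) = 9.808×10^-6 K/W
R_carbon steel = L/(kA) = 0.0051/(47.5×2.21) = 4.858×10^-5 K/W
Sum of known resistances R_other = 5.839×10^-5 K/W
Total R = ΔT/Q = 130/106 = 1.226 K/W
R_cellular glass = R_total − R_other = 1.226 K/W
k = L/(R·A) = 0.135/(1.226×2.21)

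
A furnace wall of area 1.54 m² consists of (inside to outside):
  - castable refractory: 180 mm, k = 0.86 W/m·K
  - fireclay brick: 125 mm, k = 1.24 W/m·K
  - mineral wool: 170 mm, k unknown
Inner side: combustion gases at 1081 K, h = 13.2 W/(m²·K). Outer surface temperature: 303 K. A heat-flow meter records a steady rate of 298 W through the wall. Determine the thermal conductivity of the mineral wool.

Series thermal resistances:
R_inner film = 1/(h_i·A) = 1/(13.2×1.54) = 0.04919 K/W
R_castable refractory = L/(kA) = 0.18/(0.86×1.54) = 0.1359 K/W
R_fireclay brick = L/(kA) = 0.125/(1.24×1.54) = 0.06546 K/W
Sum of known resistances R_other = 0.2506 K/W
Total R = ΔT/Q = 778/298 = 2.611 K/W
R_mineral wool = R_total − R_other = 2.36 K/W
k = L/(R·A) = 0.17/(2.36×1.54)

k ≈ 0.0468 W/(m·K)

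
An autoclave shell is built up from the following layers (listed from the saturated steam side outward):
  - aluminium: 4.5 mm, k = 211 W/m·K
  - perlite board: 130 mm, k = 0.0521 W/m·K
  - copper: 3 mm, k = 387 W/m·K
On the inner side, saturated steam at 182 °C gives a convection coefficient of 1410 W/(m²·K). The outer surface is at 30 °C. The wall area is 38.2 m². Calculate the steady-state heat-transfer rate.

Q ≈ 2330 W

Series thermal resistances:
R_inner film = 1/(h_i·A) = 1/(1410×38.2) = 1.857×10^-5 K/W
R_aluminium = L/(kA) = 0.0045/(211×38.2) = 5.583×10^-7 K/W
R_perlite board = L/(kA) = 0.13/(0.0521×38.2) = 0.06532 K/W
R_copper = L/(kA) = 0.003/(387×38.2) = 2.029×10^-7 K/W
R_total = 0.06534 K/W
Q = ΔT / R_total = 152 / 0.06534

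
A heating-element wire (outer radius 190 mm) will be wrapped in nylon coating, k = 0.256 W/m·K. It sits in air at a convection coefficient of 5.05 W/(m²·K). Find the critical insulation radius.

r_cr ≈ 50.7 mm

For a cylinder r_cr = k/h = 0.256/5.05
r_cr = 50.7 mm; since the bare radius (190 mm) is above r_cr, any added insulation will reduce heat loss.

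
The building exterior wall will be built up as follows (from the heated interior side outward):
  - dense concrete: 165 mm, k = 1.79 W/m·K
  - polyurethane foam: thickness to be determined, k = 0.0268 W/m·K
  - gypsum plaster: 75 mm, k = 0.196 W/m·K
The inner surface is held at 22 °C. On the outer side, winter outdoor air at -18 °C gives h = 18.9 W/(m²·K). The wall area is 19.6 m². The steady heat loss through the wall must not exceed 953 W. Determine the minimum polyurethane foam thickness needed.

Treating each layer as a thermal resistance in series:
R_dense concrete = L/(kA) = 0.165/(1.79×19.6) = 0.004703 K/W
R_gypsum plaster = L/(kA) = 0.075/(0.196×19.6) = 0.01952 K/W
R_outer film = 1/(h_o·A) = 1/(18.9×19.6) = 0.002699 K/W
Sum of the known resistances R_other = 0.02693 K/W
Required total resistance R_tot = ΔT/Q_allow = 40/953 = 0.04197 K/W
R_polyurethane foam = R_tot − R_other = 0.01505 K/W
L = R·k·A = 0.01505×0.0268×19.6

L ≈ 7.9 mm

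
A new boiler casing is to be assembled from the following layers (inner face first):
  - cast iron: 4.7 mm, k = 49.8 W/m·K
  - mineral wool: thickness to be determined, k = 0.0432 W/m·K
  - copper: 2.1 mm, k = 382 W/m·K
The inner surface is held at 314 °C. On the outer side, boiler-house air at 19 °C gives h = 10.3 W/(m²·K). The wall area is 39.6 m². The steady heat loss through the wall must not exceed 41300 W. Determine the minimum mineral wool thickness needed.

L ≈ 8.02 mm

Model the wall as resistances in series:
R_cast iron = L/(kA) = 0.0047/(49.8×39.6) = 2.383×10^-6 K/W
R_copper = L/(kA) = 0.0021/(382×39.6) = 1.388×10^-7 K/W
R_outer film = 1/(h_o·A) = 1/(10.3×39.6) = 0.002452 K/W
Sum of the known resistances R_other = 0.002454 K/W
Required total resistance R_tot = ΔT/Q_allow = 295/41300 = 0.007143 K/W
R_mineral wool = R_tot − R_other = 0.004689 K/W
L = R·k·A = 0.004689×0.0432×39.6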